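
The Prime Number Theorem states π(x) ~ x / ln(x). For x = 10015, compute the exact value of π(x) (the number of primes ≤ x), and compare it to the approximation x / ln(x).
π(10015) = 1231;  x/ln(x) ≈ 1087.19;  relative error ≈ 11.68%.

Directly count primes up to 10015: π(10015) = 1231. The PNT approximation gives 10015/ln(10015) ≈ 10015/9.21184 ≈ 1087.19. Relative error (π(x) − x/ln(x)) / π(x) ≈ 11.68%; the approximation is known to undercount slightly (Li(x) is a better estimate).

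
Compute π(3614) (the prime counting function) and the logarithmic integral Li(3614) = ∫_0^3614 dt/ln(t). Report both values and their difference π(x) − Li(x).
π(3614) = 505;  Li(3614) ≈ 518.54;  π(x) − Li(x) ≈ -13.54.

Direct count of primes ≤ 3614 gives π(3614) = 505. Numerical evaluation of the logarithmic integral gives Li(3614) ≈ 518.54. The difference π(x) − Li(x) ≈ -13.54 is typically negative for small/moderate x (Li(x) overestimates), though Littlewood's theorem shows this sign changes infinitely often.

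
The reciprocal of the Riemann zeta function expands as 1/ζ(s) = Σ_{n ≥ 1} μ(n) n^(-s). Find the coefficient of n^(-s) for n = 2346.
μ(2346) = 1

Factor n = 2346 = 2 · 3 · 17 · 23. μ(n) = 0 if any exponent ≥ 2 (not squarefree); otherwise μ(n) = (−1)^{ω(n)} where ω(n) is the number of distinct prime factors. Applying: μ(2346) = 1.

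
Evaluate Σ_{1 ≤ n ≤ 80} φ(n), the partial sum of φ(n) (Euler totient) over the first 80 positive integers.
Σ_{n ≤ 80} φ(n) = 1966

Compute φ(n) for each 1 ≤ n ≤ 80: φ(1) = 1, φ(2) = 1, φ(3) = 2, φ(4) = 2, φ(5) = 4, φ(6) = 2, φ(7) = 6, φ(8) = 4, φ(9) = 6, φ(10) = 4, φ(11) = 10, φ(12) = 4, φ(13) = 12, φ(14) = 6, φ(15) = 8, φ(16) = 8, φ(17) = 16, φ(18) = 6, φ(19) = 18, φ(20) = 8, φ(21) = 12, φ(22) = 10, φ(23) = 22, φ(24) = 8, φ(25) = 20, φ(26) = 12, φ(27) = 18, φ(28) = 12, φ(29) = 28, φ(30) = 8, φ(31) = 30, φ(32) = 16, φ(33) = 20, φ(34) = 16, φ(35) = 24, φ(36) = 12, φ(37) = 36, φ(38) = 18, φ(39) = 24, φ(40) = 16, φ(41) = 40, φ(42) = 12, φ(43) = 42, φ(44) = 20, φ(45) = 24, φ(46) = 22, φ(47) = 46, φ(48) = 16, φ(49) = 42, φ(50) = 20, φ(51) = 32, φ(52) = 24, φ(53) = 52, φ(54) = 18, φ(55) = 40, φ(56) = 24, φ(57) = 36, φ(58) = 28, φ(59) = 58, φ(60) = 16, φ(61) = 60, φ(62) = 30, φ(63) = 36, φ(64) = 32, φ(65) = 48, φ(66) = 20, φ(67) = 66, φ(68) = 32, φ(69) = 44, φ(70) = 24, φ(71) = 70, φ(72) = 24, φ(73) = 72, φ(74) = 36, φ(75) = 40, φ(76) = 36, φ(77) = 60, φ(78) = 24, φ(79) = 78, φ(80) = 32. Summing all 80 values: 1966. (Average order: Σ_{n ≤ x} φ(n) ~ (3/π²) x². For x = 80, (3/π²)·80² ≈ 1945.37.)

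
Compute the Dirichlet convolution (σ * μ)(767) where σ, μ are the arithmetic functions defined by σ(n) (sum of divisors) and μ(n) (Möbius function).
(σ * μ)(767) = 767

Divisors of 767: [1, 13, 59, 767]. For each d | 767:
  d = 1: σ(1) · μ(767/1) = 1 · 1 = 1
  d = 13: σ(13) · μ(767/13) = 14 · -1 = -14
  d = 59: σ(59) · μ(767/59) = 60 · -1 = -60
  d = 767: σ(767) · μ(767/767) = 840 · 1 = 840
Summing: (σ * μ)(767) = 1 + -14 + -60 + 840 = 767.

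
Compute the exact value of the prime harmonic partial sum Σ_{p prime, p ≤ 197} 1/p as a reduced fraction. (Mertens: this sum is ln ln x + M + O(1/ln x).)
Σ 1/p = 76196574135067008118914163673288637004399442476398684669741544152346284384175423/39195588149163123383161804554421175259738677336198748467804183290796540382737190

π(197) = 45, so the primes ≤ 197 are [2, 3, 5, 7, 11, 13, 17, 19, 23, 29, 31, 37, 41, 43, 47, 53, 59, 61, 67, 71, 73, 79, 83, 89, 97, 101, 103, 107, 109, 113, 127, 131, 137, 139, 149, 151, 157, 163, 167, 173, 179, 181, 191, 193, 197]. Summing 1/p over these primes: 76196574135067008118914163673288637004399442476398684669741544152346284384175423/39195588149163123383161804554421175259738677336198748467804183290796540382737190 ≈ 1.9440. Mertens estimate ln ln(197) + 0.2615 ≈ 1.9260.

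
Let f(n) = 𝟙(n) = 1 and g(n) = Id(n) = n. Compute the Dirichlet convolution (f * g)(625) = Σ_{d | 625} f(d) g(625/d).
(𝟙 * Id)(625) = 781

Divisors of 625: [1, 5, 25, 125, 625]. For each d | 625:
  d = 1: 𝟙(1) · Id(625/1) = 1 · 625 = 625
  d = 5: 𝟙(5) · Id(625/5) = 1 · 125 = 125
  d = 25: 𝟙(25) · Id(625/25) = 1 · 25 = 25
  d = 125: 𝟙(125) · Id(625/125) = 1 · 5 = 5
  d = 625: 𝟙(625) · Id(625/625) = 1 · 1 = 1
Summing: (𝟙 * Id)(625) = 625 + 125 + 25 + 5 + 1 = 781.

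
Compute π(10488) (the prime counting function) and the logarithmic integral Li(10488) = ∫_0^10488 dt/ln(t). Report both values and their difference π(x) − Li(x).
π(10488) = 1283;  Li(10488) ≈ 1298.98;  π(x) − Li(x) ≈ -15.98.

Direct count of primes ≤ 10488 gives π(10488) = 1283. Numerical evaluation of the logarithmic integral gives Li(10488) ≈ 1298.98. The difference π(x) − Li(x) ≈ -15.98 is typically negative for small/moderate x (Li(x) overestimates), though Littlewood's theorem shows this sign changes infinitely often.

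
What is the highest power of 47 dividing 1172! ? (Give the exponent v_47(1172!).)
v_47(1172!) = 24

Legendre's formula: v_p(n!) = Σ_{k ≥ 1} ⌊n / p^k⌋. For p = 47, n = 1172, the terms are:
  ⌊1172/47^1⌋ = ⌊1172/47⌋ = 24
(the next term ⌊1172/47^2⌋ = 0, terminating the sum). Summing: v_47(1172!) = 24 = 24.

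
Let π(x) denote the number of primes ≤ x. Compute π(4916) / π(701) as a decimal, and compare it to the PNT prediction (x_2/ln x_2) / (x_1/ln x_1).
π(4916)/π(701) = 656/126 ≈ 5.2063;  PNT prediction ≈ 5.4059.

π(701) = 126 and π(4916) = 656, so π(4916)/π(701) ≈ 5.2063. The PNT-predicted ratio is (4916/ln(4916)) / (701/ln(701)) ≈ 5.4059. The two agree to within a few percent, as expected.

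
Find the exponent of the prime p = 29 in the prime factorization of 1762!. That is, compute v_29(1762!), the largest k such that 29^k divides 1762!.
v_29(1762!) = 62

Legendre's formula: v_p(n!) = Σ_{k ≥ 1} ⌊n / p^k⌋. For p = 29, n = 1762, the terms are:
  ⌊1762/29^1⌋ = ⌊1762/29⌋ = 60
  ⌊1762/29^2⌋ = ⌊1762/841⌋ = 2
(the next term ⌊1762/29^3⌋ = 0, terminating the sum). Summing: v_29(1762!) = 60 + 2 = 62.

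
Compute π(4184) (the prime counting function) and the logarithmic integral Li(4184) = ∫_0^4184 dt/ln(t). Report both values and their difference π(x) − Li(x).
π(4184) = 574;  Li(4184) ≈ 587.49;  π(x) − Li(x) ≈ -13.49.

Direct count of primes ≤ 4184 gives π(4184) = 574. Numerical evaluation of the logarithmic integral gives Li(4184) ≈ 587.49. The difference π(x) − Li(x) ≈ -13.49 is typically negative for small/moderate x (Li(x) overestimates), though Littlewood's theorem shows this sign changes infinitely often.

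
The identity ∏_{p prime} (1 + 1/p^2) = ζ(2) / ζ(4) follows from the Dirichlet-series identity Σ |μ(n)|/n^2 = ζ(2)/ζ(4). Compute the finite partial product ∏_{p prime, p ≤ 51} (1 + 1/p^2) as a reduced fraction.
∏ = 101793085732936000000000/67237345888235944242129

The primes p ≤ 51 are [2, 3, 5, 7, 11, 13, 17, 19, 23, 29, 31, 37, 41, 43, 47]. For each, (1 + 1/p^2) = (p^2 + 1)/p^2. Multiplying these fractions over p ∈ [2, 3, 5, 7, 11, 13, 17, 19, 23, 29, 31, 37, 41, 43, 47] gives 101793085732936000000000/67237345888235944242129. (In the limit P → ∞ this tends to ζ(2)/ζ(4).)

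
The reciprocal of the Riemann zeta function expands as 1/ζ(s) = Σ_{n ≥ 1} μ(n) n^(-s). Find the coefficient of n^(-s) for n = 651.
μ(651) = -1

Factor n = 651 = 3 · 7 · 31. μ(n) = 0 if any exponent ≥ 2 (not squarefree); otherwise μ(n) = (−1)^{ω(n)} where ω(n) is the number of distinct prime factors. Applying: μ(651) = -1.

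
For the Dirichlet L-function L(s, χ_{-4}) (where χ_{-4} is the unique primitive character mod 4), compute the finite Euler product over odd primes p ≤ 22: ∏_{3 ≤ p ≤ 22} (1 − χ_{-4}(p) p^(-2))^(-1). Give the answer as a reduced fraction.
∏ = 14933966047/16280616960

The odd primes p ≤ 22 are [3, 5, 7, 11, 13, 17, 19]. For each, χ(p) = 1 if p ≡ 1 mod 4, χ(p) = −1 if p ≡ 3 mod 4. Taking (1 − χ(p)/p^2)^(-1) = p^2/(p^2 − χ(p)): (1 − (-1)/3^2)^(-1) · (1 − (1)/5^2)^(-1) · (1 − (-1)/7^2)^(-1) · (1 − (-1)/11^2)^(-1) · (1 − (1)/13^2)^(-1) · (1 − (1)/17^2)^(-1) · (1 − (-1)/19^2)^(-1) = 14933966047/16280616960.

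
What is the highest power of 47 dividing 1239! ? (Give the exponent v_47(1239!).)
v_47(1239!) = 26

Legendre's formula: v_p(n!) = Σ_{k ≥ 1} ⌊n / p^k⌋. For p = 47, n = 1239, the terms are:
  ⌊1239/47^1⌋ = ⌊1239/47⌋ = 26
(the next term ⌊1239/47^2⌋ = 0, terminating the sum). Summing: v_47(1239!) = 26 = 26.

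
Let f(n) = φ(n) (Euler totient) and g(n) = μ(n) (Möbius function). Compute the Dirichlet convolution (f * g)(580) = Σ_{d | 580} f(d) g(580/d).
(φ * μ)(580) = 81

Divisors of 580: [1, 2, 4, 5, 10, 20, 29, 58, 116, 145, 290, 580]. For each d | 580:
  d = 1: φ(1) · μ(580/1) = 1 · 0 = 0
  d = 2: φ(2) · μ(580/2) = 1 · -1 = -1
  d = 4: φ(4) · μ(580/4) = 2 · 1 = 2
  d = 5: φ(5) · μ(580/5) = 4 · 0 = 0
  d = 10: φ(10) · μ(580/10) = 4 · 1 = 4
  d = 20: φ(20) · μ(580/20) = 8 · -1 = -8
  d = 29: φ(29) · μ(580/29) = 28 · 0 = 0
  d = 58: φ(58) · μ(580/58) = 28 · 1 = 28
  d = 116: φ(116) · μ(580/116) = 56 · -1 = -56
  d = 145: φ(145) · μ(580/145) = 112 · 0 = 0
  d = 290: φ(290) · μ(580/290) = 112 · -1 = -112
  d = 580: φ(580) · μ(580/580) = 224 · 1 = 224
Summing: (φ * μ)(580) = 0 + -1 + 2 + 0 + 4 + -8 + 0 + 28 + -56 + 0 + -112 + 224 = 81.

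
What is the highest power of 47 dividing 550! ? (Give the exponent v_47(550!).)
v_47(550!) = 11

Legendre's formula: v_p(n!) = Σ_{k ≥ 1} ⌊n / p^k⌋. For p = 47, n = 550, the terms are:
  ⌊550/47^1⌋ = ⌊550/47⌋ = 11
(the next term ⌊550/47^2⌋ = 0, terminating the sum). Summing: v_47(550!) = 11 = 11.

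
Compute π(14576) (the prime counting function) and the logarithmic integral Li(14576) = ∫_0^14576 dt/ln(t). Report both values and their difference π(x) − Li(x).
π(14576) = 1708;  Li(14576) ≈ 1732.47;  π(x) − Li(x) ≈ -24.47.

Direct count of primes ≤ 14576 gives π(14576) = 1708. Numerical evaluation of the logarithmic integral gives Li(14576) ≈ 1732.47. The difference π(x) − Li(x) ≈ -24.47 is typically negative for small/moderate x (Li(x) overestimates), though Littlewood's theorem shows this sign changes infinitely often.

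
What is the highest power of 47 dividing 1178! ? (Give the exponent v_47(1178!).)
v_47(1178!) = 25

Legendre's formula: v_p(n!) = Σ_{k ≥ 1} ⌊n / p^k⌋. For p = 47, n = 1178, the terms are:
  ⌊1178/47^1⌋ = ⌊1178/47⌋ = 25
(the next term ⌊1178/47^2⌋ = 0, terminating the sum). Summing: v_47(1178!) = 25 = 25.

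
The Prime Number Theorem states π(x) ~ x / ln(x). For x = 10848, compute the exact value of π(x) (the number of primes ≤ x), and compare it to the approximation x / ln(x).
π(10848) = 1318;  x/ln(x) ≈ 1167.49;  relative error ≈ 11.42%.

Directly count primes up to 10848: π(10848) = 1318. The PNT approximation gives 10848/ln(10848) ≈ 10848/9.29174 ≈ 1167.49. Relative error (π(x) − x/ln(x)) / π(x) ≈ 11.42%; the approximation is known to undercount slightly (Li(x) is a better estimate).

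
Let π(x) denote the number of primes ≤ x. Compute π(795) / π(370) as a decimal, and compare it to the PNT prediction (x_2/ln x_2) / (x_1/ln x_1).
π(795)/π(370) = 138/73 ≈ 1.8904;  PNT prediction ≈ 1.9026.

π(370) = 73 and π(795) = 138, so π(795)/π(370) ≈ 1.8904. The PNT-predicted ratio is (795/ln(795)) / (370/ln(370)) ≈ 1.9026. The two agree to within a few percent, as expected.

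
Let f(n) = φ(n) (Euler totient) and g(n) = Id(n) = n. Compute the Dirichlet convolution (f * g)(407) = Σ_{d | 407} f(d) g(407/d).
(φ * Id)(407) = 1533

Divisors of 407: [1, 11, 37, 407]. For each d | 407:
  d = 1: φ(1) · Id(407/1) = 1 · 407 = 407
  d = 11: φ(11) · Id(407/11) = 10 · 37 = 370
  d = 37: φ(37) · Id(407/37) = 36 · 11 = 396
  d = 407: φ(407) · Id(407/407) = 360 · 1 = 360
Summing: (φ * Id)(407) = 407 + 370 + 396 + 360 = 1533.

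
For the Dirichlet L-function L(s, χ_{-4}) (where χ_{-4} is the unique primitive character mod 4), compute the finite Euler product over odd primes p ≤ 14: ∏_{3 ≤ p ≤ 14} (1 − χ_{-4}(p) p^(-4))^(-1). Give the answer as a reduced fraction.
∏ = 12412162137375/12550936856576

The odd primes p ≤ 14 are [3, 5, 7, 11, 13]. For each, χ(p) = 1 if p ≡ 1 mod 4, χ(p) = −1 if p ≡ 3 mod 4. Taking (1 − χ(p)/p^4)^(-1) = p^4/(p^4 − χ(p)): (1 − (-1)/3^4)^(-1) · (1 − (1)/5^4)^(-1) · (1 − (-1)/7^4)^(-1) · (1 − (-1)/11^4)^(-1) · (1 − (1)/13^4)^(-1) = 12412162137375/12550936856576.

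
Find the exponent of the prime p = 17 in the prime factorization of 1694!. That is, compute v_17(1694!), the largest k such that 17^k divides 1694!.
v_17(1694!) = 104

Legendre's formula: v_p(n!) = Σ_{k ≥ 1} ⌊n / p^k⌋. For p = 17, n = 1694, the terms are:
  ⌊1694/17^1⌋ = ⌊1694/17⌋ = 99
  ⌊1694/17^2⌋ = ⌊1694/289⌋ = 5
(the next term ⌊1694/17^3⌋ = 0, terminating the sum). Summing: v_17(1694!) = 99 + 5 = 104.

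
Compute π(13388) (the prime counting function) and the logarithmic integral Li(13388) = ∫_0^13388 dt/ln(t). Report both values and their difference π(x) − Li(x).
π(13388) = 1587;  Li(13388) ≈ 1608.00;  π(x) − Li(x) ≈ -21.00.

Direct count of primes ≤ 13388 gives π(13388) = 1587. Numerical evaluation of the logarithmic integral gives Li(13388) ≈ 1608.00. The difference π(x) − Li(x) ≈ -21.00 is typically negative for small/moderate x (Li(x) overestimates), though Littlewood's theorem shows this sign changes infinitely often.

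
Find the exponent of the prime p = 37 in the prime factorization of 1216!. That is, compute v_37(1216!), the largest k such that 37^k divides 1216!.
v_37(1216!) = 32

Legendre's formula: v_p(n!) = Σ_{k ≥ 1} ⌊n / p^k⌋. For p = 37, n = 1216, the terms are:
  ⌊1216/37^1⌋ = ⌊1216/37⌋ = 32
(the next term ⌊1216/37^2⌋ = 0, terminating the sum). Summing: v_37(1216!) = 32 = 32.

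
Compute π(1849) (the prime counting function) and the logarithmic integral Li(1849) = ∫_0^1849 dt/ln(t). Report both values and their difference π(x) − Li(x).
π(1849) = 283;  Li(1849) ≈ 294.84;  π(x) − Li(x) ≈ -11.84.

Direct count of primes ≤ 1849 gives π(1849) = 283. Numerical evaluation of the logarithmic integral gives Li(1849) ≈ 294.84. The difference π(x) − Li(x) ≈ -11.84 is typically negative for small/moderate x (Li(x) overestimates), though Littlewood's theorem shows this sign changes infinitely often.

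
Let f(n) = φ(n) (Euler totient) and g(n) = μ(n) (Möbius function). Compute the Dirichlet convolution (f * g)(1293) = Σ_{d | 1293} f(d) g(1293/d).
(φ * μ)(1293) = 429

Divisors of 1293: [1, 3, 431, 1293]. For each d | 1293:
  d = 1: φ(1) · μ(1293/1) = 1 · 1 = 1
  d = 3: φ(3) · μ(1293/3) = 2 · -1 = -2
  d = 431: φ(431) · μ(1293/431) = 430 · -1 = -430
  d = 1293: φ(1293) · μ(1293/1293) = 860 · 1 = 860
Summing: (φ * μ)(1293) = 1 + -2 + -430 + 860 = 429.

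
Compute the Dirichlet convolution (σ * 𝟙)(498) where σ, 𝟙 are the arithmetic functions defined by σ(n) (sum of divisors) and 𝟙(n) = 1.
(σ * 𝟙)(498) = 1700

Divisors of 498: [1, 2, 3, 6, 83, 166, 249, 498]. For each d | 498:
  d = 1: σ(1) · 𝟙(498/1) = 1 · 1 = 1
  d = 2: σ(2) · 𝟙(498/2) = 3 · 1 = 3
  d = 3: σ(3) · 𝟙(498/3) = 4 · 1 = 4
  d = 6: σ(6) · 𝟙(498/6) = 12 · 1 = 12
  d = 83: σ(83) · 𝟙(498/83) = 84 · 1 = 84
  d = 166: σ(166) · 𝟙(498/166) = 252 · 1 = 252
  d = 249: σ(249) · 𝟙(498/249) = 336 · 1 = 336
  d = 498: σ(498) · 𝟙(498/498) = 1008 · 1 = 1008
Summing: (σ * 𝟙)(498) = 1 + 3 + 4 + 12 + 84 + 252 + 336 + 1008 = 1700.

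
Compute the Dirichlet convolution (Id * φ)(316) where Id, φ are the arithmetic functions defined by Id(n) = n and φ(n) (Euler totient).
(Id * φ)(316) = 1256

Divisors of 316: [1, 2, 4, 79, 158, 316]. For each d | 316:
  d = 1: Id(1) · φ(316/1) = 1 · 156 = 156
  d = 2: Id(2) · φ(316/2) = 2 · 78 = 156
  d = 4: Id(4) · φ(316/4) = 4 · 78 = 312
  d = 79: Id(79) · φ(316/79) = 79 · 2 = 158
  d = 158: Id(158) · φ(316/158) = 158 · 1 = 158
  d = 316: Id(316) · φ(316/316) = 316 · 1 = 316
Summing: (Id * φ)(316) = 156 + 156 + 312 + 158 + 158 + 316 = 1256.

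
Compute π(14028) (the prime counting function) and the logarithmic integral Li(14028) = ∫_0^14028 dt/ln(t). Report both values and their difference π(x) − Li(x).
π(14028) = 1654;  Li(14028) ≈ 1675.19;  π(x) − Li(x) ≈ -21.19.

Direct count of primes ≤ 14028 gives π(14028) = 1654. Numerical evaluation of the logarithmic integral gives Li(14028) ≈ 1675.19. The difference π(x) − Li(x) ≈ -21.19 is typically negative for small/moderate x (Li(x) overestimates), though Littlewood's theorem shows this sign changes infinitely often.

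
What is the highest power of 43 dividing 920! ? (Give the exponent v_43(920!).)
v_43(920!) = 21

Legendre's formula: v_p(n!) = Σ_{k ≥ 1} ⌊n / p^k⌋. For p = 43, n = 920, the terms are:
  ⌊920/43^1⌋ = ⌊920/43⌋ = 21
(the next term ⌊920/43^2⌋ = 0, terminating the sum). Summing: v_43(920!) = 21 = 21.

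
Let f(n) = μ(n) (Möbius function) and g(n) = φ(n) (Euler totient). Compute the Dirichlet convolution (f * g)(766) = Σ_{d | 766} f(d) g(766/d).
(μ * φ)(766) = 0

Divisors of 766: [1, 2, 383, 766]. For each d | 766:
  d = 1: μ(1) · φ(766/1) = 1 · 382 = 382
  d = 2: μ(2) · φ(766/2) = -1 · 382 = -382
  d = 383: μ(383) · φ(766/383) = -1 · 1 = -1
  d = 766: μ(766) · φ(766/766) = 1 · 1 = 1
Summing: (μ * φ)(766) = 382 + -382 + -1 + 1 = 0.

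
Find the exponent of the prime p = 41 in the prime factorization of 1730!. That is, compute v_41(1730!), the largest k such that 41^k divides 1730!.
v_41(1730!) = 43

Legendre's formula: v_p(n!) = Σ_{k ≥ 1} ⌊n / p^k⌋. For p = 41, n = 1730, the terms are:
  ⌊1730/41^1⌋ = ⌊1730/41⌋ = 42
  ⌊1730/41^2⌋ = ⌊1730/1681⌋ = 1
(the next term ⌊1730/41^3⌋ = 0, terminating the sum). Summing: v_41(1730!) = 42 + 1 = 43.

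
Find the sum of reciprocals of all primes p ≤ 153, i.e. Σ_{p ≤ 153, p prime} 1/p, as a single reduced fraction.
Σ 1/p = 426559540131011718238816115585684956391671166781102121476137/225319534991831177328890236228992001350685163362356544091910

π(153) = 36, so the primes ≤ 153 are [2, 3, 5, 7, 11, 13, 17, 19, 23, 29, 31, 37, 41, 43, 47, 53, 59, 61, 67, 71, 73, 79, 83, 89, 97, 101, 103, 107, 109, 113, 127, 131, 137, 139, 149, 151]. Summing 1/p over these primes: 426559540131011718238816115585684956391671166781102121476137/225319534991831177328890236228992001350685163362356544091910 ≈ 1.8931. Mertens estimate ln ln(153) + 0.2615 ≈ 1.8770.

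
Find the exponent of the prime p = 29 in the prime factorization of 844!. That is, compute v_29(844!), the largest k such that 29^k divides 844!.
v_29(844!) = 30

Legendre's formula: v_p(n!) = Σ_{k ≥ 1} ⌊n / p^k⌋. For p = 29, n = 844, the terms are:
  ⌊844/29^1⌋ = ⌊844/29⌋ = 29
  ⌊844/29^2⌋ = ⌊844/841⌋ = 1
(the next term ⌊844/29^3⌋ = 0, terminating the sum). Summing: v_29(844!) = 29 + 1 = 30.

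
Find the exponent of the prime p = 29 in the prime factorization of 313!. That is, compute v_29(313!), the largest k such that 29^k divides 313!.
v_29(313!) = 10

Legendre's formula: v_p(n!) = Σ_{k ≥ 1} ⌊n / p^k⌋. For p = 29, n = 313, the terms are:
  ⌊313/29^1⌋ = ⌊313/29⌋ = 10
(the next term ⌊313/29^2⌋ = 0, terminating the sum). Summing: v_29(313!) = 10 = 10.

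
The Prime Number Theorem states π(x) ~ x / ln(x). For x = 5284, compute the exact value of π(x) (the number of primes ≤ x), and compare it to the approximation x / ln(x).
π(5284) = 701;  x/ln(x) ≈ 616.39;  relative error ≈ 12.07%.

Directly count primes up to 5284: π(5284) = 701. The PNT approximation gives 5284/ln(5284) ≈ 5284/8.57244 ≈ 616.39. Relative error (π(x) − x/ln(x)) / π(x) ≈ 12.07%; the approximation is known to undercount slightly (Li(x) is a better estimate).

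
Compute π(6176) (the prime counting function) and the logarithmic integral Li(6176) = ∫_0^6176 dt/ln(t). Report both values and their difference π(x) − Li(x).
π(6176) = 804;  Li(6176) ≈ 820.61;  π(x) − Li(x) ≈ -16.61.

Direct count of primes ≤ 6176 gives π(6176) = 804. Numerical evaluation of the logarithmic integral gives Li(6176) ≈ 820.61. The difference π(x) − Li(x) ≈ -16.61 is typically negative for small/moderate x (Li(x) overestimates), though Littlewood's theorem shows this sign changes infinitely often.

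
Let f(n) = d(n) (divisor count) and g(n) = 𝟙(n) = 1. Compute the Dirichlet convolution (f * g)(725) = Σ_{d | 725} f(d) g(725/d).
(d * 𝟙)(725) = 18

Divisors of 725: [1, 5, 25, 29, 145, 725]. For each d | 725:
  d = 1: d(1) · 𝟙(725/1) = 1 · 1 = 1
  d = 5: d(5) · 𝟙(725/5) = 2 · 1 = 2
  d = 25: d(25) · 𝟙(725/25) = 3 · 1 = 3
  d = 29: d(29) · 𝟙(725/29) = 2 · 1 = 2
  d = 145: d(145) · 𝟙(725/145) = 4 · 1 = 4
  d = 725: d(725) · 𝟙(725/725) = 6 · 1 = 6
Summing: (d * 𝟙)(725) = 1 + 2 + 3 + 2 + 4 + 6 = 18.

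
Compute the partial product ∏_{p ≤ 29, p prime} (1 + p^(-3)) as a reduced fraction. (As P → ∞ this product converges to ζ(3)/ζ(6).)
∏ = 78620132935596220416/66547712017729010255

The primes p ≤ 29 are [2, 3, 5, 7, 11, 13, 17, 19, 23, 29]. For each, (1 + 1/p^3) = (p^3 + 1)/p^3. Multiplying these fractions over p ∈ [2, 3, 5, 7, 11, 13, 17, 19, 23, 29] gives 78620132935596220416/66547712017729010255. (In the limit P → ∞ this tends to ζ(3)/ζ(6).)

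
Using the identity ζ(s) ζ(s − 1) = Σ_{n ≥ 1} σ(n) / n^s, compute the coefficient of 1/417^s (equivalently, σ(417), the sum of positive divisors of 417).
σ(417) = 560

In the product (Σ m^0/m^s)(Σ k / k^s) = Σ (Σ_{d | n} d) / n^s, the coefficient of 1/n^s is σ(n) = Σ_{d | n} d. For n = 417, divisors are [1, 3, 139, 417]; summing: σ(417) = 560.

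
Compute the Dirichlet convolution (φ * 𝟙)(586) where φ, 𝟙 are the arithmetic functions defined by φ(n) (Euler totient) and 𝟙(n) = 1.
(φ * 𝟙)(586) = 586

Divisors of 586: [1, 2, 293, 586]. For each d | 586:
  d = 1: φ(1) · 𝟙(586/1) = 1 · 1 = 1
  d = 2: φ(2) · 𝟙(586/2) = 1 · 1 = 1
  d = 293: φ(293) · 𝟙(586/293) = 292 · 1 = 292
  d = 586: φ(586) · 𝟙(586/586) = 292 · 1 = 292
Summing: (φ * 𝟙)(586) = 1 + 1 + 292 + 292 = 586.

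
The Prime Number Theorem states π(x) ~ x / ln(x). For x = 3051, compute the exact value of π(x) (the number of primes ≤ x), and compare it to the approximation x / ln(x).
π(3051) = 437;  x/ln(x) ≈ 380.27;  relative error ≈ 12.98%.

Directly count primes up to 3051: π(3051) = 437. The PNT approximation gives 3051/ln(3051) ≈ 3051/8.02322 ≈ 380.27. Relative error (π(x) − x/ln(x)) / π(x) ≈ 12.98%; the approximation is known to undercount slightly (Li(x) is a better estimate).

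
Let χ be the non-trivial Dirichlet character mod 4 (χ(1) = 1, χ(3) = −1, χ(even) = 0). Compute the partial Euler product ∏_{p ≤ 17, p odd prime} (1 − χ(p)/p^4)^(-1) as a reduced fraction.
∏ = 1355132279576075/1370266988576768

The odd primes p ≤ 17 are [3, 5, 7, 11, 13, 17]. For each, χ(p) = 1 if p ≡ 1 mod 4, χ(p) = −1 if p ≡ 3 mod 4. Taking (1 − χ(p)/p^4)^(-1) = p^4/(p^4 − χ(p)): (1 − (-1)/3^4)^(-1) · (1 − (1)/5^4)^(-1) · (1 − (-1)/7^4)^(-1) · (1 − (-1)/11^4)^(-1) · (1 − (1)/13^4)^(-1) · (1 − (1)/17^4)^(-1) = 1355132279576075/1370266988576768.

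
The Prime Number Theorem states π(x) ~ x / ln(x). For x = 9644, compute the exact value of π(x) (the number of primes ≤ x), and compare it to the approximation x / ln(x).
π(9644) = 1191;  x/ln(x) ≈ 1051.22;  relative error ≈ 11.74%.

Directly count primes up to 9644: π(9644) = 1191. The PNT approximation gives 9644/ln(9644) ≈ 9644/9.17409 ≈ 1051.22. Relative error (π(x) − x/ln(x)) / π(x) ≈ 11.74%; the approximation is known to undercount slightly (Li(x) is a better estimate).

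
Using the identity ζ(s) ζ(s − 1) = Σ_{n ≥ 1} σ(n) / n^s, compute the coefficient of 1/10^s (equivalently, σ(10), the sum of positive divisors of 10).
σ(10) = 18

In the product (Σ m^0/m^s)(Σ k / k^s) = Σ (Σ_{d | n} d) / n^s, the coefficient of 1/n^s is σ(n) = Σ_{d | n} d. For n = 10, divisors are [1, 2, 5, 10]; summing: σ(10) = 18.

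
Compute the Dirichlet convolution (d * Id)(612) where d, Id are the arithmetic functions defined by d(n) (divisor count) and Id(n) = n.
(d * Id)(612) = 3762

Divisors of 612: [1, 2, 3, 4, 6, 9, 12, 17, 18, 34, 36, 51, 68, 102, 153, 204, 306, 612]. For each d | 612:
  d = 1: d(1) · Id(612/1) = 1 · 612 = 612
  d = 2: d(2) · Id(612/2) = 2 · 306 = 612
  d = 3: d(3) · Id(612/3) = 2 · 204 = 408
  d = 4: d(4) · Id(612/4) = 3 · 153 = 459
  d = 6: d(6) · Id(612/6) = 4 · 102 = 408
  d = 9: d(9) · Id(612/9) = 3 · 68 = 204
  d = 12: d(12) · Id(612/12) = 6 · 51 = 306
  d = 17: d(17) · Id(612/17) = 2 · 36 = 72
  d = 18: d(18) · Id(612/18) = 6 · 34 = 204
  d = 34: d(34) · Id(612/34) = 4 · 18 = 72
  d = 36: d(36) · Id(612/36) = 9 · 17 = 153
  d = 51: d(51) · Id(612/51) = 4 · 12 = 48
  d = 68: d(68) · Id(612/68) = 6 · 9 = 54
  d = 102: d(102) · Id(612/102) = 8 · 6 = 48
  d = 153: d(153) · Id(612/153) = 6 · 4 = 24
  d = 204: d(204) · Id(612/204) = 12 · 3 = 36
  d = 306: d(306) · Id(612/306) = 12 · 2 = 24
  d = 612: d(612) · Id(612/612) = 18 · 1 = 18
Summing: (d * Id)(612) = 612 + 612 + 408 + 459 + 408 + 204 + 306 + 72 + 204 + 72 + 153 + 48 + 54 + 48 + 24 + 36 + 24 + 18 = 3762.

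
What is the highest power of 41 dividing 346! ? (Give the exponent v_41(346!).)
v_41(346!) = 8

Legendre's formula: v_p(n!) = Σ_{k ≥ 1} ⌊n / p^k⌋. For p = 41, n = 346, the terms are:
  ⌊346/41^1⌋ = ⌊346/41⌋ = 8
(the next term ⌊346/41^2⌋ = 0, terminating the sum). Summing: v_41(346!) = 8 = 8.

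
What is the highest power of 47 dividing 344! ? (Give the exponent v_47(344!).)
v_47(344!) = 7

Legendre's formula: v_p(n!) = Σ_{k ≥ 1} ⌊n / p^k⌋. For p = 47, n = 344, the terms are:
  ⌊344/47^1⌋ = ⌊344/47⌋ = 7
(the next term ⌊344/47^2⌋ = 0, terminating the sum). Summing: v_47(344!) = 7 = 7.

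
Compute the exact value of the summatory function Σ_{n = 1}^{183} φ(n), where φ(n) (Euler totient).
Σ_{n ≤ 183} φ(n) = 10252

Compute φ(n) for each 1 ≤ n ≤ 183: φ(1) = 1, φ(2) = 1, φ(3) = 2, φ(4) = 2, φ(5) = 4, φ(6) = 2, φ(7) = 6, φ(8) = 4, φ(9) = 6, φ(10) = 4, φ(11) = 10, φ(12) = 4, φ(13) = 12, φ(14) = 6, φ(15) = 8, φ(16) = 8, φ(17) = 16, φ(18) = 6, φ(19) = 18, φ(20) = 8, φ(21) = 12, φ(22) = 10, φ(23) = 22, φ(24) = 8, φ(25) = 20, φ(26) = 12, φ(27) = 18, φ(28) = 12, φ(29) = 28, φ(30) = 8, φ(31) = 30, φ(32) = 16, φ(33) = 20, φ(34) = 16, φ(35) = 24, φ(36) = 12, φ(37) = 36, φ(38) = 18, φ(39) = 24, φ(40) = 16, φ(41) = 40, φ(42) = 12, φ(43) = 42, φ(44) = 20, φ(45) = 24, φ(46) = 22, φ(47) = 46, φ(48) = 16, φ(49) = 42, φ(50) = 20, φ(51) = 32, φ(52) = 24, φ(53) = 52, φ(54) = 18, φ(55) = 40, φ(56) = 24, φ(57) = 36, φ(58) = 28, φ(59) = 58, φ(60) = 16, φ(61) = 60, φ(62) = 30, φ(63) = 36, φ(64) = 32, φ(65) = 48, φ(66) = 20, φ(67) = 66, φ(68) = 32, φ(69) = 44, φ(70) = 24, φ(71) = 70, φ(72) = 24, φ(73) = 72, φ(74) = 36, φ(75) = 40, φ(76) = 36, φ(77) = 60, φ(78) = 24, φ(79) = 78, φ(80) = 32, φ(81) = 54, φ(82) = 40, φ(83) = 82, φ(84) = 24, φ(85) = 64, φ(86) = 42, φ(87) = 56, φ(88) = 40, φ(89) = 88, φ(90) = 24, φ(91) = 72, φ(92) = 44, φ(93) = 60, φ(94) = 46, φ(95) = 72, φ(96) = 32, φ(97) = 96, φ(98) = 42, φ(99) = 60, φ(100) = 40, φ(101) = 100, φ(102) = 32, φ(103) = 102, φ(104) = 48, φ(105) = 48, φ(106) = 52, φ(107) = 106, φ(108) = 36, φ(109) = 108, φ(110) = 40, φ(111) = 72, φ(112) = 48, φ(113) = 112, φ(114) = 36, φ(115) = 88, φ(116) = 56, φ(117) = 72, φ(118) = 58, φ(119) = 96, φ(120) = 32, φ(121) = 110, φ(122) = 60, φ(123) = 80, φ(124) = 60, φ(125) = 100, φ(126) = 36, φ(127) = 126, φ(128) = 64, φ(129) = 84, φ(130) = 48, φ(131) = 130, φ(132) = 40, φ(133) = 108, φ(134) = 66, φ(135) = 72, φ(136) = 64, φ(137) = 136, φ(138) = 44, φ(139) = 138, φ(140) = 48, φ(141) = 92, φ(142) = 70, φ(143) = 120, φ(144) = 48, φ(145) = 112, φ(146) = 72, φ(147) = 84, φ(148) = 72, φ(149) = 148, φ(150) = 40, φ(151) = 150, φ(152) = 72, φ(153) = 96, φ(154) = 60, φ(155) = 120, φ(156) = 48, φ(157) = 156, φ(158) = 78, φ(159) = 104, φ(160) = 64, φ(161) = 132, φ(162) = 54, φ(163) = 162, φ(164) = 80, φ(165) = 80, φ(166) = 82, φ(167) = 166, φ(168) = 48, φ(169) = 156, φ(170) = 64, φ(171) = 108, φ(172) = 84, φ(173) = 172, φ(174) = 56, φ(175) = 120, φ(176) = 80, φ(177) = 116, φ(178) = 88, φ(179) = 178, φ(180) = 48, φ(181) = 180, φ(182) = 72, φ(183) = 120. Summing all 183 values: 10252. (Average order: Σ_{n ≤ x} φ(n) ~ (3/π²) x². For x = 183, (3/π²)·183² ≈ 10179.44.)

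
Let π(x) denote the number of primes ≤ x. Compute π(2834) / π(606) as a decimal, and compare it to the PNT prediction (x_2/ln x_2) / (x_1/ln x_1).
π(2834)/π(606) = 411/110 ≈ 3.7364;  PNT prediction ≈ 3.7691.

π(606) = 110 and π(2834) = 411, so π(2834)/π(606) ≈ 3.7364. The PNT-predicted ratio is (2834/ln(2834)) / (606/ln(606)) ≈ 3.7691. The two agree to within a few percent, as expected.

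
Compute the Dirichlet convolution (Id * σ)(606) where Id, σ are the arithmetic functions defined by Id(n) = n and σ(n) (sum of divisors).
(Id * σ)(606) = 7105

Divisors of 606: [1, 2, 3, 6, 101, 202, 303, 606]. For each d | 606:
  d = 1: Id(1) · σ(606/1) = 1 · 1224 = 1224
  d = 2: Id(2) · σ(606/2) = 2 · 408 = 816
  d = 3: Id(3) · σ(606/3) = 3 · 306 = 918
  d = 6: Id(6) · σ(606/6) = 6 · 102 = 612
  d = 101: Id(101) · σ(606/101) = 101 · 12 = 1212
  d = 202: Id(202) · σ(606/202) = 202 · 4 = 808
  d = 303: Id(303) · σ(606/303) = 303 · 3 = 909
  d = 606: Id(606) · σ(606/606) = 606 · 1 = 606
Summing: (Id * σ)(606) = 1224 + 816 + 918 + 612 + 1212 + 808 + 909 + 606 = 7105.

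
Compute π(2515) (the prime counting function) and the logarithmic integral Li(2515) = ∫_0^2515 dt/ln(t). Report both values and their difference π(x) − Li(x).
π(2515) = 368;  Li(2515) ≈ 381.53;  π(x) − Li(x) ≈ -13.53.

Direct count of primes ≤ 2515 gives π(2515) = 368. Numerical evaluation of the logarithmic integral gives Li(2515) ≈ 381.53. The difference π(x) − Li(x) ≈ -13.53 is typically negative for small/moderate x (Li(x) overestimates), though Littlewood's theorem shows this sign changes infinitely often.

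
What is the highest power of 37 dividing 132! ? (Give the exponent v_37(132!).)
v_37(132!) = 3

Legendre's formula: v_p(n!) = Σ_{k ≥ 1} ⌊n / p^k⌋. For p = 37, n = 132, the terms are:
  ⌊132/37^1⌋ = ⌊132/37⌋ = 3
(the next term ⌊132/37^2⌋ = 0, terminating the sum). Summing: v_37(132!) = 3 = 3.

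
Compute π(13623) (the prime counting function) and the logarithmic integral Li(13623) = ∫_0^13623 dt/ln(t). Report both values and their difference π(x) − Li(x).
π(13623) = 1610;  Li(13623) ≈ 1632.71;  π(x) − Li(x) ≈ -22.71.

Direct count of primes ≤ 13623 gives π(13623) = 1610. Numerical evaluation of the logarithmic integral gives Li(13623) ≈ 1632.71. The difference π(x) − Li(x) ≈ -22.71 is typically negative for small/moderate x (Li(x) overestimates), though Littlewood's theorem shows this sign changes infinitely often.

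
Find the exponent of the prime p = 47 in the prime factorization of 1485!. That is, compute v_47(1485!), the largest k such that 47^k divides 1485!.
v_47(1485!) = 31

Legendre's formula: v_p(n!) = Σ_{k ≥ 1} ⌊n / p^k⌋. For p = 47, n = 1485, the terms are:
  ⌊1485/47^1⌋ = ⌊1485/47⌋ = 31
(the next term ⌊1485/47^2⌋ = 0, terminating the sum). Summing: v_47(1485!) = 31 = 31.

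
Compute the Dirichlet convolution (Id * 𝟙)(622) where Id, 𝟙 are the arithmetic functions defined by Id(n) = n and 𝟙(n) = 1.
(Id * 𝟙)(622) = 936

Divisors of 622: [1, 2, 311, 622]. For each d | 622:
  d = 1: Id(1) · 𝟙(622/1) = 1 · 1 = 1
  d = 2: Id(2) · 𝟙(622/2) = 2 · 1 = 2
  d = 311: Id(311) · 𝟙(622/311) = 311 · 1 = 311
  d = 622: Id(622) · 𝟙(622/622) = 622 · 1 = 622
Summing: (Id * 𝟙)(622) = 1 + 2 + 311 + 622 = 936.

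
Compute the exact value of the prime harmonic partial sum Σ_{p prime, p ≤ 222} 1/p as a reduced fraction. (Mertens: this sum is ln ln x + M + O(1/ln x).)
Σ 1/p = 3215488142498485484492183158345029261034221047849345857469577412562094716564064084247/1645783550795210387735581011435590727981167322669649249414629852197255934130751870910

π(222) = 47, so the primes ≤ 222 are [2, 3, 5, 7, 11, 13, 17, 19, 23, 29, 31, 37, 41, 43, 47, 53, 59, 61, 67, 71, 73, 79, 83, 89, 97, 101, 103, 107, 109, 113, 127, 131, 137, 139, 149, 151, 157, 163, 167, 173, 179, 181, 191, 193, 197, 199, 211]. Summing 1/p over these primes: 3215488142498485484492183158345029261034221047849345857469577412562094716564064084247/1645783550795210387735581011435590727981167322669649249414629852197255934130751870910 ≈ 1.9538. Mertens estimate ln ln(222) + 0.2615 ≈ 1.9484.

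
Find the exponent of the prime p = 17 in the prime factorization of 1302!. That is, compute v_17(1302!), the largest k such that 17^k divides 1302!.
v_17(1302!) = 80

Legendre's formula: v_p(n!) = Σ_{k ≥ 1} ⌊n / p^k⌋. For p = 17, n = 1302, the terms are:
  ⌊1302/17^1⌋ = ⌊1302/17⌋ = 76
  ⌊1302/17^2⌋ = ⌊1302/289⌋ = 4
(the next term ⌊1302/17^3⌋ = 0, terminating the sum). Summing: v_17(1302!) = 76 + 4 = 80.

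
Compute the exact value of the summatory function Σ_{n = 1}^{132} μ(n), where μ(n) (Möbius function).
Σ_{n ≤ 132} μ(n) = -3

Compute μ(n) for each 1 ≤ n ≤ 132: μ(1) = 1, μ(2) = -1, μ(3) = -1, μ(4) = 0, μ(5) = -1, μ(6) = 1, μ(7) = -1, μ(8) = 0, μ(9) = 0, μ(10) = 1, μ(11) = -1, μ(12) = 0, μ(13) = -1, μ(14) = 1, μ(15) = 1, μ(16) = 0, μ(17) = -1, μ(18) = 0, μ(19) = -1, μ(20) = 0, μ(21) = 1, μ(22) = 1, μ(23) = -1, μ(24) = 0, μ(25) = 0, μ(26) = 1, μ(27) = 0, μ(28) = 0, μ(29) = -1, μ(30) = -1, μ(31) = -1, μ(32) = 0, μ(33) = 1, μ(34) = 1, μ(35) = 1, μ(36) = 0, μ(37) = -1, μ(38) = 1, μ(39) = 1, μ(40) = 0, μ(41) = -1, μ(42) = -1, μ(43) = -1, μ(44) = 0, μ(45) = 0, μ(46) = 1, μ(47) = -1, μ(48) = 0, μ(49) = 0, μ(50) = 0, μ(51) = 1, μ(52) = 0, μ(53) = -1, μ(54) = 0, μ(55) = 1, μ(56) = 0, μ(57) = 1, μ(58) = 1, μ(59) = -1, μ(60) = 0, μ(61) = -1, μ(62) = 1, μ(63) = 0, μ(64) = 0, μ(65) = 1, μ(66) = -1, μ(67) = -1, μ(68) = 0, μ(69) = 1, μ(70) = -1, μ(71) = -1, μ(72) = 0, μ(73) = -1, μ(74) = 1, μ(75) = 0, μ(76) = 0, μ(77) = 1, μ(78) = -1, μ(79) = -1, μ(80) = 0, μ(81) = 0, μ(82) = 1, μ(83) = -1, μ(84) = 0, μ(85) = 1, μ(86) = 1, μ(87) = 1, μ(88) = 0, μ(89) = -1, μ(90) = 0, μ(91) = 1, μ(92) = 0, μ(93) = 1, μ(94) = 1, μ(95) = 1, μ(96) = 0, μ(97) = -1, μ(98) = 0, μ(99) = 0, μ(100) = 0, μ(101) = -1, μ(102) = -1, μ(103) = -1, μ(104) = 0, μ(105) = -1, μ(106) = 1, μ(107) = -1, μ(108) = 0, μ(109) = -1, μ(110) = -1, μ(111) = 1, μ(112) = 0, μ(113) = -1, μ(114) = -1, μ(115) = 1, μ(116) = 0, μ(117) = 0, μ(118) = 1, μ(119) = 1, μ(120) = 0, μ(121) = 0, μ(122) = 1, μ(123) = 1, μ(124) = 0, μ(125) = 0, μ(126) = 0, μ(127) = -1, μ(128) = 0, μ(129) = 1, μ(130) = -1, μ(131) = -1, μ(132) = 0. Summing all 132 values: -3. (Mertens function M(x) = Σ_{n ≤ x} μ(n); on average M(x) should be small (PNT ⟺ M(x) = o(x)).)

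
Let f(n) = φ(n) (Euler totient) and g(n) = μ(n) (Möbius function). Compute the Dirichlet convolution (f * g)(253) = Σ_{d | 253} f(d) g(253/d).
(φ * μ)(253) = 189

Divisors of 253: [1, 11, 23, 253]. For each d | 253:
  d = 1: φ(1) · μ(253/1) = 1 · 1 = 1
  d = 11: φ(11) · μ(253/11) = 10 · -1 = -10
  d = 23: φ(23) · μ(253/23) = 22 · -1 = -22
  d = 253: φ(253) · μ(253/253) = 220 · 1 = 220
Summing: (φ * μ)(253) = 1 + -10 + -22 + 220 = 189.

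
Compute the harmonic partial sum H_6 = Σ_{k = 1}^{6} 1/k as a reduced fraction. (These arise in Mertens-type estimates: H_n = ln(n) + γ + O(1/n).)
H_6 = 49/20

Direct summation: H_6 = 1 + 1/2 + ... + 1/6. The least common denominator is lcm(1, ..., 6) = 60; over this denominator the numerator is 60 + 30 + 20 + 15 + 12 + 10 = 147, so H_6 = 147/60; reducing by gcd(147, 60) = 3 gives 49/20 ≈ 2.45000. (The PNT-adjacent estimate ln(6) + γ ≈ 2.36898 matches within O(1/n).)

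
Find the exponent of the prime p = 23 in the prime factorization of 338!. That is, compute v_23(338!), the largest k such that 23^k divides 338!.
v_23(338!) = 14

Legendre's formula: v_p(n!) = Σ_{k ≥ 1} ⌊n / p^k⌋. For p = 23, n = 338, the terms are:
  ⌊338/23^1⌋ = ⌊338/23⌋ = 14
(the next term ⌊338/23^2⌋ = 0, terminating the sum). Summing: v_23(338!) = 14 = 14.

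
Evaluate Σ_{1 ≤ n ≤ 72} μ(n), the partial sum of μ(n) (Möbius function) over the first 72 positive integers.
Σ_{n ≤ 72} μ(n) = -3

Compute μ(n) for each 1 ≤ n ≤ 72: μ(1) = 1, μ(2) = -1, μ(3) = -1, μ(4) = 0, μ(5) = -1, μ(6) = 1, μ(7) = -1, μ(8) = 0, μ(9) = 0, μ(10) = 1, μ(11) = -1, μ(12) = 0, μ(13) = -1, μ(14) = 1, μ(15) = 1, μ(16) = 0, μ(17) = -1, μ(18) = 0, μ(19) = -1, μ(20) = 0, μ(21) = 1, μ(22) = 1, μ(23) = -1, μ(24) = 0, μ(25) = 0, μ(26) = 1, μ(27) = 0, μ(28) = 0, μ(29) = -1, μ(30) = -1, μ(31) = -1, μ(32) = 0, μ(33) = 1, μ(34) = 1, μ(35) = 1, μ(36) = 0, μ(37) = -1, μ(38) = 1, μ(39) = 1, μ(40) = 0, μ(41) = -1, μ(42) = -1, μ(43) = -1, μ(44) = 0, μ(45) = 0, μ(46) = 1, μ(47) = -1, μ(48) = 0, μ(49) = 0, μ(50) = 0, μ(51) = 1, μ(52) = 0, μ(53) = -1, μ(54) = 0, μ(55) = 1, μ(56) = 0, μ(57) = 1, μ(58) = 1, μ(59) = -1, μ(60) = 0, μ(61) = -1, μ(62) = 1, μ(63) = 0, μ(64) = 0, μ(65) = 1, μ(66) = -1, μ(67) = -1, μ(68) = 0, μ(69) = 1, μ(70) = -1, μ(71) = -1, μ(72) = 0. Summing all 72 values: -3. (Mertens function M(x) = Σ_{n ≤ x} μ(n); on average M(x) should be small (PNT ⟺ M(x) = o(x)).)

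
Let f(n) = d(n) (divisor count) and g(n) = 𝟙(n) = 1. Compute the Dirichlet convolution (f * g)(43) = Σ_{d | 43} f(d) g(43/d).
(d * 𝟙)(43) = 3

Divisors of 43: [1, 43]. For each d | 43:
  d = 1: d(1) · 𝟙(43/1) = 1 · 1 = 1
  d = 43: d(43) · 𝟙(43/43) = 2 · 1 = 2
Summing: (d * 𝟙)(43) = 1 + 2 = 3.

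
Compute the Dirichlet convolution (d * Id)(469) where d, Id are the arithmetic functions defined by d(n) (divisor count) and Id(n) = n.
(d * Id)(469) = 621

Divisors of 469: [1, 7, 67, 469]. For each d | 469:
  d = 1: d(1) · Id(469/1) = 1 · 469 = 469
  d = 7: d(7) · Id(469/7) = 2 · 67 = 134
  d = 67: d(67) · Id(469/67) = 2 · 7 = 14
  d = 469: d(469) · Id(469/469) = 4 · 1 = 4
Summing: (d * Id)(469) = 469 + 134 + 14 + 4 = 621.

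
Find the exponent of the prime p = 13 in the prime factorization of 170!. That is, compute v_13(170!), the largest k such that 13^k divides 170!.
v_13(170!) = 14

Legendre's formula: v_p(n!) = Σ_{k ≥ 1} ⌊n / p^k⌋. For p = 13, n = 170, the terms are:
  ⌊170/13^1⌋ = ⌊170/13⌋ = 13
  ⌊170/13^2⌋ = ⌊170/169⌋ = 1
(the next term ⌊170/13^3⌋ = 0, terminating the sum). Summing: v_13(170!) = 13 + 1 = 14.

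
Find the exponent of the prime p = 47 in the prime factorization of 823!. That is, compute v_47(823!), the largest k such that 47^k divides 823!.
v_47(823!) = 17

Legendre's formula: v_p(n!) = Σ_{k ≥ 1} ⌊n / p^k⌋. For p = 47, n = 823, the terms are:
  ⌊823/47^1⌋ = ⌊823/47⌋ = 17
(the next term ⌊823/47^2⌋ = 0, terminating the sum). Summing: v_47(823!) = 17 = 17.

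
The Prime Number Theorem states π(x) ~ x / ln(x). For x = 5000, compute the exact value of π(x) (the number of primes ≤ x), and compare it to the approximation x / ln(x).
π(5000) = 669;  x/ln(x) ≈ 587.05;  relative error ≈ 12.25%.

Directly count primes up to 5000: π(5000) = 669. The PNT approximation gives 5000/ln(5000) ≈ 5000/8.51719 ≈ 587.05. Relative error (π(x) − x/ln(x)) / π(x) ≈ 12.25%; the approximation is known to undercount slightly (Li(x) is a better estimate).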